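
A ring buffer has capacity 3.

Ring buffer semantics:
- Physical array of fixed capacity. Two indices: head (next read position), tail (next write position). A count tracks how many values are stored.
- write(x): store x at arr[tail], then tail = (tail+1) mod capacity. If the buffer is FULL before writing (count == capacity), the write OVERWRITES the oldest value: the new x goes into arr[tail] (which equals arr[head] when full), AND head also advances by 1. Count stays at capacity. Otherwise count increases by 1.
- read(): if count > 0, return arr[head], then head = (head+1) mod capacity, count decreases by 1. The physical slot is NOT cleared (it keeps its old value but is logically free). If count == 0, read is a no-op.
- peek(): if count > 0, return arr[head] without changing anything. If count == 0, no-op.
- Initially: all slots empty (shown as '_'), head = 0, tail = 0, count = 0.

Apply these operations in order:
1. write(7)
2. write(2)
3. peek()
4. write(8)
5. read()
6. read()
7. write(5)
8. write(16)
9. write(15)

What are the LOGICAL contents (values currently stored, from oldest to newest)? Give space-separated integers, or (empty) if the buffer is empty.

After op 1 (write(7)): arr=[7 _ _] head=0 tail=1 count=1
After op 2 (write(2)): arr=[7 2 _] head=0 tail=2 count=2
After op 3 (peek()): arr=[7 2 _] head=0 tail=2 count=2
After op 4 (write(8)): arr=[7 2 8] head=0 tail=0 count=3
After op 5 (read()): arr=[7 2 8] head=1 tail=0 count=2
After op 6 (read()): arr=[7 2 8] head=2 tail=0 count=1
After op 7 (write(5)): arr=[5 2 8] head=2 tail=1 count=2
After op 8 (write(16)): arr=[5 16 8] head=2 tail=2 count=3
After op 9 (write(15)): arr=[5 16 15] head=0 tail=0 count=3

Answer: 5 16 15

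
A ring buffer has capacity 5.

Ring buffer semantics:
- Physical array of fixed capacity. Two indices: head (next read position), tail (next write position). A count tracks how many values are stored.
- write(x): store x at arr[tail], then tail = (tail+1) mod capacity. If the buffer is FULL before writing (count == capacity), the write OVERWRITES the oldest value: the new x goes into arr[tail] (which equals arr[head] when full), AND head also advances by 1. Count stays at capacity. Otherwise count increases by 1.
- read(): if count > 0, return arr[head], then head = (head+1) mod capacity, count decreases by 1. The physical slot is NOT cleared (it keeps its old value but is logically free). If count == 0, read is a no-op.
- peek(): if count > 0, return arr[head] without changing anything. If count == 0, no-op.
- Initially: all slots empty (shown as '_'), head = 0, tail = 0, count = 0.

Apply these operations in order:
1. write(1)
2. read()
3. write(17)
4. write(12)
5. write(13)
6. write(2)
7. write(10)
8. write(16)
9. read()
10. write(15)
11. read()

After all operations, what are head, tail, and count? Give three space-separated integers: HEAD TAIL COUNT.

Answer: 4 3 4

Derivation:
After op 1 (write(1)): arr=[1 _ _ _ _] head=0 tail=1 count=1
After op 2 (read()): arr=[1 _ _ _ _] head=1 tail=1 count=0
After op 3 (write(17)): arr=[1 17 _ _ _] head=1 tail=2 count=1
After op 4 (write(12)): arr=[1 17 12 _ _] head=1 tail=3 count=2
After op 5 (write(13)): arr=[1 17 12 13 _] head=1 tail=4 count=3
After op 6 (write(2)): arr=[1 17 12 13 2] head=1 tail=0 count=4
After op 7 (write(10)): arr=[10 17 12 13 2] head=1 tail=1 count=5
After op 8 (write(16)): arr=[10 16 12 13 2] head=2 tail=2 count=5
After op 9 (read()): arr=[10 16 12 13 2] head=3 tail=2 count=4
After op 10 (write(15)): arr=[10 16 15 13 2] head=3 tail=3 count=5
After op 11 (read()): arr=[10 16 15 13 2] head=4 tail=3 count=4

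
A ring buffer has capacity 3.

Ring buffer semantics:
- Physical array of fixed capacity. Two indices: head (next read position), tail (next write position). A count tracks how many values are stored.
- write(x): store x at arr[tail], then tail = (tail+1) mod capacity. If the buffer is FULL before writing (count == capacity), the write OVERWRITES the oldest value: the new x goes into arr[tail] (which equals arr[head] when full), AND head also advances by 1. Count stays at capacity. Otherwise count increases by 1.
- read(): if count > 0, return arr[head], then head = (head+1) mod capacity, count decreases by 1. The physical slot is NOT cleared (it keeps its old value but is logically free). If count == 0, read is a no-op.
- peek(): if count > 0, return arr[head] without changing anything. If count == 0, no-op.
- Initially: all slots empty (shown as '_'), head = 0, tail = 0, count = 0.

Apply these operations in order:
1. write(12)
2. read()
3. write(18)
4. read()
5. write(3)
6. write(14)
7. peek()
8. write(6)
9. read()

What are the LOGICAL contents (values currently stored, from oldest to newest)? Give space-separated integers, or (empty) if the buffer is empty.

After op 1 (write(12)): arr=[12 _ _] head=0 tail=1 count=1
After op 2 (read()): arr=[12 _ _] head=1 tail=1 count=0
After op 3 (write(18)): arr=[12 18 _] head=1 tail=2 count=1
After op 4 (read()): arr=[12 18 _] head=2 tail=2 count=0
After op 5 (write(3)): arr=[12 18 3] head=2 tail=0 count=1
After op 6 (write(14)): arr=[14 18 3] head=2 tail=1 count=2
After op 7 (peek()): arr=[14 18 3] head=2 tail=1 count=2
After op 8 (write(6)): arr=[14 6 3] head=2 tail=2 count=3
After op 9 (read()): arr=[14 6 3] head=0 tail=2 count=2

Answer: 14 6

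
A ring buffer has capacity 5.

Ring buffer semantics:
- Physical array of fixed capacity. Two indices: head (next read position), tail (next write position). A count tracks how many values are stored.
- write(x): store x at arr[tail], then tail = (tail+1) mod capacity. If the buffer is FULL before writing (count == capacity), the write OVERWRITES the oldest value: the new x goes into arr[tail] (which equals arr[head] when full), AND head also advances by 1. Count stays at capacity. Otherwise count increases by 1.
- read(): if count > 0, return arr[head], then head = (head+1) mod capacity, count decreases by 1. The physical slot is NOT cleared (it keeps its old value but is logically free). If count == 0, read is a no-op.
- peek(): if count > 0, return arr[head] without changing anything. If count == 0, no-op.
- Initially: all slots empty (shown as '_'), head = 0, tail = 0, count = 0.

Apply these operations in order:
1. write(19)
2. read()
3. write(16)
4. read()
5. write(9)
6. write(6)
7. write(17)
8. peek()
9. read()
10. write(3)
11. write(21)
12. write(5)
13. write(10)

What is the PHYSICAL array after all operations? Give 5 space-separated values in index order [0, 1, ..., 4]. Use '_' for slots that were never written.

Answer: 3 21 5 10 17

Derivation:
After op 1 (write(19)): arr=[19 _ _ _ _] head=0 tail=1 count=1
After op 2 (read()): arr=[19 _ _ _ _] head=1 tail=1 count=0
After op 3 (write(16)): arr=[19 16 _ _ _] head=1 tail=2 count=1
After op 4 (read()): arr=[19 16 _ _ _] head=2 tail=2 count=0
After op 5 (write(9)): arr=[19 16 9 _ _] head=2 tail=3 count=1
After op 6 (write(6)): arr=[19 16 9 6 _] head=2 tail=4 count=2
After op 7 (write(17)): arr=[19 16 9 6 17] head=2 tail=0 count=3
After op 8 (peek()): arr=[19 16 9 6 17] head=2 tail=0 count=3
After op 9 (read()): arr=[19 16 9 6 17] head=3 tail=0 count=2
After op 10 (write(3)): arr=[3 16 9 6 17] head=3 tail=1 count=3
After op 11 (write(21)): arr=[3 21 9 6 17] head=3 tail=2 count=4
After op 12 (write(5)): arr=[3 21 5 6 17] head=3 tail=3 count=5
After op 13 (write(10)): arr=[3 21 5 10 17] head=4 tail=4 count=5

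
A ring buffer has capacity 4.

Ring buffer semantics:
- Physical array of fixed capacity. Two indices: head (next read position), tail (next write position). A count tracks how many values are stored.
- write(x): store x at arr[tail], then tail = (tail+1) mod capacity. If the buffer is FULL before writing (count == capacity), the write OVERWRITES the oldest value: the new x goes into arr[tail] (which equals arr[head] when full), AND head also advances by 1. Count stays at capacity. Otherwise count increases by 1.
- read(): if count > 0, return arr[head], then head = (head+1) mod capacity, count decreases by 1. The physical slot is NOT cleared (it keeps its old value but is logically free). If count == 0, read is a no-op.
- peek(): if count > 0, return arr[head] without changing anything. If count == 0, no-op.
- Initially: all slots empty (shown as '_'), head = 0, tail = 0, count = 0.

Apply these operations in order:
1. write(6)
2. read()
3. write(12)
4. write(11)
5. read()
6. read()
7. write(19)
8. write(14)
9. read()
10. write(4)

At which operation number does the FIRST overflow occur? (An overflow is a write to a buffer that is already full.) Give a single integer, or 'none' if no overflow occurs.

Answer: none

Derivation:
After op 1 (write(6)): arr=[6 _ _ _] head=0 tail=1 count=1
After op 2 (read()): arr=[6 _ _ _] head=1 tail=1 count=0
After op 3 (write(12)): arr=[6 12 _ _] head=1 tail=2 count=1
After op 4 (write(11)): arr=[6 12 11 _] head=1 tail=3 count=2
After op 5 (read()): arr=[6 12 11 _] head=2 tail=3 count=1
After op 6 (read()): arr=[6 12 11 _] head=3 tail=3 count=0
After op 7 (write(19)): arr=[6 12 11 19] head=3 tail=0 count=1
After op 8 (write(14)): arr=[14 12 11 19] head=3 tail=1 count=2
After op 9 (read()): arr=[14 12 11 19] head=0 tail=1 count=1
After op 10 (write(4)): arr=[14 4 11 19] head=0 tail=2 count=2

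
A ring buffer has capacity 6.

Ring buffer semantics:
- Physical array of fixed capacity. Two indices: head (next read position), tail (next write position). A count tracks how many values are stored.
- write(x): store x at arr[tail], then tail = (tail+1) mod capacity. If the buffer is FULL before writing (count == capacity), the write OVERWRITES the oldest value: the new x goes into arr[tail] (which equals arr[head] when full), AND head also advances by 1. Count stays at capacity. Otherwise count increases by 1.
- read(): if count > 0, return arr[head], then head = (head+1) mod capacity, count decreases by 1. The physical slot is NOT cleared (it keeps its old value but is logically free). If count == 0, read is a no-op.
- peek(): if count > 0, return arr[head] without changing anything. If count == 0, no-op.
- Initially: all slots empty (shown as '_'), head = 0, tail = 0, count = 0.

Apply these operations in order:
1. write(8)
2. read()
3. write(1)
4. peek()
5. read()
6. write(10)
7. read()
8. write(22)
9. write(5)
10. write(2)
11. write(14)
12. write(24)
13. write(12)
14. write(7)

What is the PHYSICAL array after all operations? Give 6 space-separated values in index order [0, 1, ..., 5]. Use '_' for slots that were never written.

After op 1 (write(8)): arr=[8 _ _ _ _ _] head=0 tail=1 count=1
After op 2 (read()): arr=[8 _ _ _ _ _] head=1 tail=1 count=0
After op 3 (write(1)): arr=[8 1 _ _ _ _] head=1 tail=2 count=1
After op 4 (peek()): arr=[8 1 _ _ _ _] head=1 tail=2 count=1
After op 5 (read()): arr=[8 1 _ _ _ _] head=2 tail=2 count=0
After op 6 (write(10)): arr=[8 1 10 _ _ _] head=2 tail=3 count=1
After op 7 (read()): arr=[8 1 10 _ _ _] head=3 tail=3 count=0
After op 8 (write(22)): arr=[8 1 10 22 _ _] head=3 tail=4 count=1
After op 9 (write(5)): arr=[8 1 10 22 5 _] head=3 tail=5 count=2
After op 10 (write(2)): arr=[8 1 10 22 5 2] head=3 tail=0 count=3
After op 11 (write(14)): arr=[14 1 10 22 5 2] head=3 tail=1 count=4
After op 12 (write(24)): arr=[14 24 10 22 5 2] head=3 tail=2 count=5
After op 13 (write(12)): arr=[14 24 12 22 5 2] head=3 tail=3 count=6
After op 14 (write(7)): arr=[14 24 12 7 5 2] head=4 tail=4 count=6

Answer: 14 24 12 7 5 2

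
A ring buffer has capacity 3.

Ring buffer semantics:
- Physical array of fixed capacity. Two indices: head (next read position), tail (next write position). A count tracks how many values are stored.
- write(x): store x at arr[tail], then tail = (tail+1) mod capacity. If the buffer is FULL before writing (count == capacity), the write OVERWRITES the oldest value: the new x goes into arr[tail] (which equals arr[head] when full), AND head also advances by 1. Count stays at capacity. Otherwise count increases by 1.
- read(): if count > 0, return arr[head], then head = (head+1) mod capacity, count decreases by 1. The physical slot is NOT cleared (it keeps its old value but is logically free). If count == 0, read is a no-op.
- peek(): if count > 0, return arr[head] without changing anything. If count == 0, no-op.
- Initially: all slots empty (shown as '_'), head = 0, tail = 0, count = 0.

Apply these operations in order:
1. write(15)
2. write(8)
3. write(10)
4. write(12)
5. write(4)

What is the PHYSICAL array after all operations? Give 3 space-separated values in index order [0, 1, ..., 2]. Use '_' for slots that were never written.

After op 1 (write(15)): arr=[15 _ _] head=0 tail=1 count=1
After op 2 (write(8)): arr=[15 8 _] head=0 tail=2 count=2
After op 3 (write(10)): arr=[15 8 10] head=0 tail=0 count=3
After op 4 (write(12)): arr=[12 8 10] head=1 tail=1 count=3
After op 5 (write(4)): arr=[12 4 10] head=2 tail=2 count=3

Answer: 12 4 10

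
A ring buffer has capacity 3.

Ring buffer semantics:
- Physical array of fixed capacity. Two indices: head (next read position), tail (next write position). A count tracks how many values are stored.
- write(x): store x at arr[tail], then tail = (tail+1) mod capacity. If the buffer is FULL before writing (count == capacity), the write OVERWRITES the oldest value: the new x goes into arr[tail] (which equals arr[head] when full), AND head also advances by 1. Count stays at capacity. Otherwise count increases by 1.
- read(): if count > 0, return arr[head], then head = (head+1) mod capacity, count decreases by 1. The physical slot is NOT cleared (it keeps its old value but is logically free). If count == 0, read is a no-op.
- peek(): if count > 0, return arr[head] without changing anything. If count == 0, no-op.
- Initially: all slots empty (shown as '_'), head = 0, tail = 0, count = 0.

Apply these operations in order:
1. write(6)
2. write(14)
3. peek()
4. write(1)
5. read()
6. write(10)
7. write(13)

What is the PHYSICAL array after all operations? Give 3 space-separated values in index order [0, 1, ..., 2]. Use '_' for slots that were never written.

Answer: 10 13 1

Derivation:
After op 1 (write(6)): arr=[6 _ _] head=0 tail=1 count=1
After op 2 (write(14)): arr=[6 14 _] head=0 tail=2 count=2
After op 3 (peek()): arr=[6 14 _] head=0 tail=2 count=2
After op 4 (write(1)): arr=[6 14 1] head=0 tail=0 count=3
After op 5 (read()): arr=[6 14 1] head=1 tail=0 count=2
After op 6 (write(10)): arr=[10 14 1] head=1 tail=1 count=3
After op 7 (write(13)): arr=[10 13 1] head=2 tail=2 count=3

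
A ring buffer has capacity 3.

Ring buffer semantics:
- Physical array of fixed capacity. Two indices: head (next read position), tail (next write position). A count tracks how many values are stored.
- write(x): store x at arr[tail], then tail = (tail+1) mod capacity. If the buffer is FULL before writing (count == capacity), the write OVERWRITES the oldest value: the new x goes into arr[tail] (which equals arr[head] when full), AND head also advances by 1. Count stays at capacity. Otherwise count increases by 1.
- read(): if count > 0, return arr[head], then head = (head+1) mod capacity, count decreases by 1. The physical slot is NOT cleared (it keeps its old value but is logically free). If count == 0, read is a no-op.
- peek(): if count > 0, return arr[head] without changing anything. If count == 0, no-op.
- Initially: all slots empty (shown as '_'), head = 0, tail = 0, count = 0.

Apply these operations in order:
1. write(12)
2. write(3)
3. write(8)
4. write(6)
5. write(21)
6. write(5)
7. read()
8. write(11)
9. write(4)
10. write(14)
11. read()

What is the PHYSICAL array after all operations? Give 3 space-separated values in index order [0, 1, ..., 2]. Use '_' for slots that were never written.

After op 1 (write(12)): arr=[12 _ _] head=0 tail=1 count=1
After op 2 (write(3)): arr=[12 3 _] head=0 tail=2 count=2
After op 3 (write(8)): arr=[12 3 8] head=0 tail=0 count=3
After op 4 (write(6)): arr=[6 3 8] head=1 tail=1 count=3
After op 5 (write(21)): arr=[6 21 8] head=2 tail=2 count=3
After op 6 (write(5)): arr=[6 21 5] head=0 tail=0 count=3
After op 7 (read()): arr=[6 21 5] head=1 tail=0 count=2
After op 8 (write(11)): arr=[11 21 5] head=1 tail=1 count=3
After op 9 (write(4)): arr=[11 4 5] head=2 tail=2 count=3
After op 10 (write(14)): arr=[11 4 14] head=0 tail=0 count=3
After op 11 (read()): arr=[11 4 14] head=1 tail=0 count=2

Answer: 11 4 14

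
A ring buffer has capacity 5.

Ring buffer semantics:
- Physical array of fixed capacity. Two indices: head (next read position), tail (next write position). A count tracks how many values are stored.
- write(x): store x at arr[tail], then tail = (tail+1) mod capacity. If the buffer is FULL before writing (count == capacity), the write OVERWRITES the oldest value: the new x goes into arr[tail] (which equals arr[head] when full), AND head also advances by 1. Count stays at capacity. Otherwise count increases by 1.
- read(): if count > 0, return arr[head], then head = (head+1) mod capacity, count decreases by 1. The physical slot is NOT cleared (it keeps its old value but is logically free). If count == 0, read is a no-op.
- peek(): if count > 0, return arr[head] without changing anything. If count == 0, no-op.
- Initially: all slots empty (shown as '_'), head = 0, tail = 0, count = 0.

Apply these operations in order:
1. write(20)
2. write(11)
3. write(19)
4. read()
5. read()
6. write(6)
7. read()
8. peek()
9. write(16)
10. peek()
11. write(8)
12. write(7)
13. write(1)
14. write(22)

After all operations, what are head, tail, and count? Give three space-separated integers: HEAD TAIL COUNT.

After op 1 (write(20)): arr=[20 _ _ _ _] head=0 tail=1 count=1
After op 2 (write(11)): arr=[20 11 _ _ _] head=0 tail=2 count=2
After op 3 (write(19)): arr=[20 11 19 _ _] head=0 tail=3 count=3
After op 4 (read()): arr=[20 11 19 _ _] head=1 tail=3 count=2
After op 5 (read()): arr=[20 11 19 _ _] head=2 tail=3 count=1
After op 6 (write(6)): arr=[20 11 19 6 _] head=2 tail=4 count=2
After op 7 (read()): arr=[20 11 19 6 _] head=3 tail=4 count=1
After op 8 (peek()): arr=[20 11 19 6 _] head=3 tail=4 count=1
After op 9 (write(16)): arr=[20 11 19 6 16] head=3 tail=0 count=2
After op 10 (peek()): arr=[20 11 19 6 16] head=3 tail=0 count=2
After op 11 (write(8)): arr=[8 11 19 6 16] head=3 tail=1 count=3
After op 12 (write(7)): arr=[8 7 19 6 16] head=3 tail=2 count=4
After op 13 (write(1)): arr=[8 7 1 6 16] head=3 tail=3 count=5
After op 14 (write(22)): arr=[8 7 1 22 16] head=4 tail=4 count=5

Answer: 4 4 5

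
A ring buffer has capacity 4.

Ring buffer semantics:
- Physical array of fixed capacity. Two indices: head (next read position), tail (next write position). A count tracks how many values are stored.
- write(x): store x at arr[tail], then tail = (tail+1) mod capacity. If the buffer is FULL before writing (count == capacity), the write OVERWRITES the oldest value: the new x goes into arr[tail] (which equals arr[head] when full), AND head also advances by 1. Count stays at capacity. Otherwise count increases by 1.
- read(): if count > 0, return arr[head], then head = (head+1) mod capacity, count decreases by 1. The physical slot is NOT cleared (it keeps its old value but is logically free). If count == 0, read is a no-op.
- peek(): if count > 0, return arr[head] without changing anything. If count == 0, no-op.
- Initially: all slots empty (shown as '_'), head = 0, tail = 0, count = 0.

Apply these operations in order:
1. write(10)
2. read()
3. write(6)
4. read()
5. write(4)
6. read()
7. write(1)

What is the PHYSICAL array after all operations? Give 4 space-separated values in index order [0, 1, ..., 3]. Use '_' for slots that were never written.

Answer: 10 6 4 1

Derivation:
After op 1 (write(10)): arr=[10 _ _ _] head=0 tail=1 count=1
After op 2 (read()): arr=[10 _ _ _] head=1 tail=1 count=0
After op 3 (write(6)): arr=[10 6 _ _] head=1 tail=2 count=1
After op 4 (read()): arr=[10 6 _ _] head=2 tail=2 count=0
After op 5 (write(4)): arr=[10 6 4 _] head=2 tail=3 count=1
After op 6 (read()): arr=[10 6 4 _] head=3 tail=3 count=0
After op 7 (write(1)): arr=[10 6 4 1] head=3 tail=0 count=1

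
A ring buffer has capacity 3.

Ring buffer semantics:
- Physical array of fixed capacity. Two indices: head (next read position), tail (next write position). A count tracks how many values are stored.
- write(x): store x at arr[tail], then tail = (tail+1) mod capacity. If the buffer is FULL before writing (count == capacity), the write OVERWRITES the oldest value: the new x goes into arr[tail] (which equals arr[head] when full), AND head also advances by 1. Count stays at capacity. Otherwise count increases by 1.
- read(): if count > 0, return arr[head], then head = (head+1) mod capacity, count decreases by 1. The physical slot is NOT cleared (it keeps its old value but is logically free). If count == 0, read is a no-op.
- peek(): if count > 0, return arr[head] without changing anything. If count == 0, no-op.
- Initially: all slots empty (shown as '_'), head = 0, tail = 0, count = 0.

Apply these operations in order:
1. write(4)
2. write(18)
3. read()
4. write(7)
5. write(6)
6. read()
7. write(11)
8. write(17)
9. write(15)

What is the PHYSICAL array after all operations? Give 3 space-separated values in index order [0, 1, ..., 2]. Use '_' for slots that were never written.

After op 1 (write(4)): arr=[4 _ _] head=0 tail=1 count=1
After op 2 (write(18)): arr=[4 18 _] head=0 tail=2 count=2
After op 3 (read()): arr=[4 18 _] head=1 tail=2 count=1
After op 4 (write(7)): arr=[4 18 7] head=1 tail=0 count=2
After op 5 (write(6)): arr=[6 18 7] head=1 tail=1 count=3
After op 6 (read()): arr=[6 18 7] head=2 tail=1 count=2
After op 7 (write(11)): arr=[6 11 7] head=2 tail=2 count=3
After op 8 (write(17)): arr=[6 11 17] head=0 tail=0 count=3
After op 9 (write(15)): arr=[15 11 17] head=1 tail=1 count=3

Answer: 15 11 17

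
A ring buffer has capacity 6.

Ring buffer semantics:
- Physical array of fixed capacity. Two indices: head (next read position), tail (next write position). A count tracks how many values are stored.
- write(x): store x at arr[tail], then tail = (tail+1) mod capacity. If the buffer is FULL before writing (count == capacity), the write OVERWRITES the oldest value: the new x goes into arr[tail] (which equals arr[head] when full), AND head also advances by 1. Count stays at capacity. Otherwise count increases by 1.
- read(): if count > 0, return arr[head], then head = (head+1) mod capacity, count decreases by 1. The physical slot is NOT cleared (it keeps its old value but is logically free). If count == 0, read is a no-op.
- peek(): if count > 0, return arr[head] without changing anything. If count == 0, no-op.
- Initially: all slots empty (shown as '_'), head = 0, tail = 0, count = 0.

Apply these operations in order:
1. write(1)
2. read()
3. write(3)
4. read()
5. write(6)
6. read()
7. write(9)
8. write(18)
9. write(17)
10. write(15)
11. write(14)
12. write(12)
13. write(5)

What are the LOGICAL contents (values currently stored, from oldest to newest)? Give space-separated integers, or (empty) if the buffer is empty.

Answer: 18 17 15 14 12 5

Derivation:
After op 1 (write(1)): arr=[1 _ _ _ _ _] head=0 tail=1 count=1
After op 2 (read()): arr=[1 _ _ _ _ _] head=1 tail=1 count=0
After op 3 (write(3)): arr=[1 3 _ _ _ _] head=1 tail=2 count=1
After op 4 (read()): arr=[1 3 _ _ _ _] head=2 tail=2 count=0
After op 5 (write(6)): arr=[1 3 6 _ _ _] head=2 tail=3 count=1
After op 6 (read()): arr=[1 3 6 _ _ _] head=3 tail=3 count=0
After op 7 (write(9)): arr=[1 3 6 9 _ _] head=3 tail=4 count=1
After op 8 (write(18)): arr=[1 3 6 9 18 _] head=3 tail=5 count=2
After op 9 (write(17)): arr=[1 3 6 9 18 17] head=3 tail=0 count=3
After op 10 (write(15)): arr=[15 3 6 9 18 17] head=3 tail=1 count=4
After op 11 (write(14)): arr=[15 14 6 9 18 17] head=3 tail=2 count=5
After op 12 (write(12)): arr=[15 14 12 9 18 17] head=3 tail=3 count=6
After op 13 (write(5)): arr=[15 14 12 5 18 17] head=4 tail=4 count=6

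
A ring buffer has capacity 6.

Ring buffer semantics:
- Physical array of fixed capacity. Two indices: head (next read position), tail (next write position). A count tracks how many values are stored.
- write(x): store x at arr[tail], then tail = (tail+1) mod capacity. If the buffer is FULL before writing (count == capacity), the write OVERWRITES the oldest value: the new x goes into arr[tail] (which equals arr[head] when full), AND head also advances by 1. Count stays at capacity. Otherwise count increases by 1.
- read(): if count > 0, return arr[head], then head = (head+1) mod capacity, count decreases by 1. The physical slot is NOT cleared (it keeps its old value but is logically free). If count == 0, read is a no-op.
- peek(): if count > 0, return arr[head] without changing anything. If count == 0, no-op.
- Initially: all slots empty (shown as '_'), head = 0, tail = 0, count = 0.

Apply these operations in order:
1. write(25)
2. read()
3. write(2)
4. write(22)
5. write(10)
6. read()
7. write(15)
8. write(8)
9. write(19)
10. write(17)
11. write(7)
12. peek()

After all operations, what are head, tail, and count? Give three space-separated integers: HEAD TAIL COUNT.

After op 1 (write(25)): arr=[25 _ _ _ _ _] head=0 tail=1 count=1
After op 2 (read()): arr=[25 _ _ _ _ _] head=1 tail=1 count=0
After op 3 (write(2)): arr=[25 2 _ _ _ _] head=1 tail=2 count=1
After op 4 (write(22)): arr=[25 2 22 _ _ _] head=1 tail=3 count=2
After op 5 (write(10)): arr=[25 2 22 10 _ _] head=1 tail=4 count=3
After op 6 (read()): arr=[25 2 22 10 _ _] head=2 tail=4 count=2
After op 7 (write(15)): arr=[25 2 22 10 15 _] head=2 tail=5 count=3
After op 8 (write(8)): arr=[25 2 22 10 15 8] head=2 tail=0 count=4
After op 9 (write(19)): arr=[19 2 22 10 15 8] head=2 tail=1 count=5
After op 10 (write(17)): arr=[19 17 22 10 15 8] head=2 tail=2 count=6
After op 11 (write(7)): arr=[19 17 7 10 15 8] head=3 tail=3 count=6
After op 12 (peek()): arr=[19 17 7 10 15 8] head=3 tail=3 count=6

Answer: 3 3 6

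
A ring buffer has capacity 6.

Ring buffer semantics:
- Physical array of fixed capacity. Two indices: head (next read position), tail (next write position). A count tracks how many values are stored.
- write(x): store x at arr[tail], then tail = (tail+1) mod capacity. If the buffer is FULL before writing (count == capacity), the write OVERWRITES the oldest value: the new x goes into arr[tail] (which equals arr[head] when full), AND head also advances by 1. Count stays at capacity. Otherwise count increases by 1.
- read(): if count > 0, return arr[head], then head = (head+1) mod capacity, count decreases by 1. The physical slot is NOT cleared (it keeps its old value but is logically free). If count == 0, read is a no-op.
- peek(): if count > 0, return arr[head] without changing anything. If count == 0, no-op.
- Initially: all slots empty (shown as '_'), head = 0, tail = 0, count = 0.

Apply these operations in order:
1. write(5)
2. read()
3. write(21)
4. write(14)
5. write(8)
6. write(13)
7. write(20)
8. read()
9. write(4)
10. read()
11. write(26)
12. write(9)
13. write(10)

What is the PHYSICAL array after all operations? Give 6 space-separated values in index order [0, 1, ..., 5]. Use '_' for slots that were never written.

Answer: 4 26 9 10 13 20

Derivation:
After op 1 (write(5)): arr=[5 _ _ _ _ _] head=0 tail=1 count=1
After op 2 (read()): arr=[5 _ _ _ _ _] head=1 tail=1 count=0
After op 3 (write(21)): arr=[5 21 _ _ _ _] head=1 tail=2 count=1
After op 4 (write(14)): arr=[5 21 14 _ _ _] head=1 tail=3 count=2
After op 5 (write(8)): arr=[5 21 14 8 _ _] head=1 tail=4 count=3
After op 6 (write(13)): arr=[5 21 14 8 13 _] head=1 tail=5 count=4
After op 7 (write(20)): arr=[5 21 14 8 13 20] head=1 tail=0 count=5
After op 8 (read()): arr=[5 21 14 8 13 20] head=2 tail=0 count=4
After op 9 (write(4)): arr=[4 21 14 8 13 20] head=2 tail=1 count=5
After op 10 (read()): arr=[4 21 14 8 13 20] head=3 tail=1 count=4
After op 11 (write(26)): arr=[4 26 14 8 13 20] head=3 tail=2 count=5
After op 12 (write(9)): arr=[4 26 9 8 13 20] head=3 tail=3 count=6
After op 13 (write(10)): arr=[4 26 9 10 13 20] head=4 tail=4 count=6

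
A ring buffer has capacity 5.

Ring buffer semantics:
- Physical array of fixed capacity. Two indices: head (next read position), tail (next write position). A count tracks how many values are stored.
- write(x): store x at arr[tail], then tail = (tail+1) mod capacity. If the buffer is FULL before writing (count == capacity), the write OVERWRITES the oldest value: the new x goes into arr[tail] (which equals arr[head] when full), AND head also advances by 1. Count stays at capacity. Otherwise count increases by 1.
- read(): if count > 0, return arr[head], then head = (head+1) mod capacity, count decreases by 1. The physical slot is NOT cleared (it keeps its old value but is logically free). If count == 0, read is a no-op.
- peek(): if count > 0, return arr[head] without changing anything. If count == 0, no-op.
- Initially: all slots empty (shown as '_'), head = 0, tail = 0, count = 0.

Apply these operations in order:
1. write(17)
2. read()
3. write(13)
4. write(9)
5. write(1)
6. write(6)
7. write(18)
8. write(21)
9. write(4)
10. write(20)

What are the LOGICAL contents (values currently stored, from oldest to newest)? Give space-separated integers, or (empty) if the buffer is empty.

After op 1 (write(17)): arr=[17 _ _ _ _] head=0 tail=1 count=1
After op 2 (read()): arr=[17 _ _ _ _] head=1 tail=1 count=0
After op 3 (write(13)): arr=[17 13 _ _ _] head=1 tail=2 count=1
After op 4 (write(9)): arr=[17 13 9 _ _] head=1 tail=3 count=2
After op 5 (write(1)): arr=[17 13 9 1 _] head=1 tail=4 count=3
After op 6 (write(6)): arr=[17 13 9 1 6] head=1 tail=0 count=4
After op 7 (write(18)): arr=[18 13 9 1 6] head=1 tail=1 count=5
After op 8 (write(21)): arr=[18 21 9 1 6] head=2 tail=2 count=5
After op 9 (write(4)): arr=[18 21 4 1 6] head=3 tail=3 count=5
After op 10 (write(20)): arr=[18 21 4 20 6] head=4 tail=4 count=5

Answer: 6 18 21 4 20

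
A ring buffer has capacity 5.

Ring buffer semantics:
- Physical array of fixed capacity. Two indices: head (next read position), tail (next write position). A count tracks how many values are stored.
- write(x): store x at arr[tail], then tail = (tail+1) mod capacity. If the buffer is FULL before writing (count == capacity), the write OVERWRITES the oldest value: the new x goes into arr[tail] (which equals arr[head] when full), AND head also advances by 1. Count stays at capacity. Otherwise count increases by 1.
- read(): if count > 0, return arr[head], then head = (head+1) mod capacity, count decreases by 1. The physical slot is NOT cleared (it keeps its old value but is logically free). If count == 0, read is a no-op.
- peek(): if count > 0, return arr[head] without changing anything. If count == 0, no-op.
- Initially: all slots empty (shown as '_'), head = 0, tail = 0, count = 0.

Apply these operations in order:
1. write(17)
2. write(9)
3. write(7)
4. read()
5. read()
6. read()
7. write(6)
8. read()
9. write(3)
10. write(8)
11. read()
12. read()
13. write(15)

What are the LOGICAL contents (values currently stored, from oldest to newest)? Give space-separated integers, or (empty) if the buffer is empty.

After op 1 (write(17)): arr=[17 _ _ _ _] head=0 tail=1 count=1
After op 2 (write(9)): arr=[17 9 _ _ _] head=0 tail=2 count=2
After op 3 (write(7)): arr=[17 9 7 _ _] head=0 tail=3 count=3
After op 4 (read()): arr=[17 9 7 _ _] head=1 tail=3 count=2
After op 5 (read()): arr=[17 9 7 _ _] head=2 tail=3 count=1
After op 6 (read()): arr=[17 9 7 _ _] head=3 tail=3 count=0
After op 7 (write(6)): arr=[17 9 7 6 _] head=3 tail=4 count=1
After op 8 (read()): arr=[17 9 7 6 _] head=4 tail=4 count=0
After op 9 (write(3)): arr=[17 9 7 6 3] head=4 tail=0 count=1
After op 10 (write(8)): arr=[8 9 7 6 3] head=4 tail=1 count=2
After op 11 (read()): arr=[8 9 7 6 3] head=0 tail=1 count=1
After op 12 (read()): arr=[8 9 7 6 3] head=1 tail=1 count=0
After op 13 (write(15)): arr=[8 15 7 6 3] head=1 tail=2 count=1

Answer: 15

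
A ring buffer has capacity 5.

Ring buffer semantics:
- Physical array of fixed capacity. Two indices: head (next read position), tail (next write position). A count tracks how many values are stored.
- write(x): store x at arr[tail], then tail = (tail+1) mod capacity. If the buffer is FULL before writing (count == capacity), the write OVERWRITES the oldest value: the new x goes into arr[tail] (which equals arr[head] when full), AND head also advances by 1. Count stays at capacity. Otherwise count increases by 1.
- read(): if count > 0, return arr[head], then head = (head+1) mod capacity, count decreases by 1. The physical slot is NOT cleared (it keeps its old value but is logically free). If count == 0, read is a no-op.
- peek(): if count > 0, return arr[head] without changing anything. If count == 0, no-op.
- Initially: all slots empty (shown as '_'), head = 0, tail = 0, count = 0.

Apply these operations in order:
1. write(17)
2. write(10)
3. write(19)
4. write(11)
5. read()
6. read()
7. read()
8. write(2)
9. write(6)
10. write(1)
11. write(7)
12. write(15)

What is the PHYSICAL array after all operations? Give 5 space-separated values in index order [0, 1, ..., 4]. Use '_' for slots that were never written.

Answer: 6 1 7 15 2

Derivation:
After op 1 (write(17)): arr=[17 _ _ _ _] head=0 tail=1 count=1
After op 2 (write(10)): arr=[17 10 _ _ _] head=0 tail=2 count=2
After op 3 (write(19)): arr=[17 10 19 _ _] head=0 tail=3 count=3
After op 4 (write(11)): arr=[17 10 19 11 _] head=0 tail=4 count=4
After op 5 (read()): arr=[17 10 19 11 _] head=1 tail=4 count=3
After op 6 (read()): arr=[17 10 19 11 _] head=2 tail=4 count=2
After op 7 (read()): arr=[17 10 19 11 _] head=3 tail=4 count=1
After op 8 (write(2)): arr=[17 10 19 11 2] head=3 tail=0 count=2
After op 9 (write(6)): arr=[6 10 19 11 2] head=3 tail=1 count=3
After op 10 (write(1)): arr=[6 1 19 11 2] head=3 tail=2 count=4
After op 11 (write(7)): arr=[6 1 7 11 2] head=3 tail=3 count=5
After op 12 (write(15)): arr=[6 1 7 15 2] head=4 tail=4 count=5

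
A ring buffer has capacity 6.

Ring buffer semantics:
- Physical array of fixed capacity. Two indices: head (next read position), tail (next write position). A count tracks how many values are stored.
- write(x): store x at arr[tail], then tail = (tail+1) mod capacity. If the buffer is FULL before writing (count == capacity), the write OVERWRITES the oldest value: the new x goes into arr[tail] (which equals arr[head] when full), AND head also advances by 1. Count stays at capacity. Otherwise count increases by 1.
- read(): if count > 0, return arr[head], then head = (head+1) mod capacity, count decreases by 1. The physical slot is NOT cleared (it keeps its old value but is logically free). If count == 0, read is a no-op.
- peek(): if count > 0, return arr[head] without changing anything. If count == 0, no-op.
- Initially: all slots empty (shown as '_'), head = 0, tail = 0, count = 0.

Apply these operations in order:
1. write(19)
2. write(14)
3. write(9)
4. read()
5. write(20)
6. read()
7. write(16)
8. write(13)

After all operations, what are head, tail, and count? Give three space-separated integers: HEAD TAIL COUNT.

After op 1 (write(19)): arr=[19 _ _ _ _ _] head=0 tail=1 count=1
After op 2 (write(14)): arr=[19 14 _ _ _ _] head=0 tail=2 count=2
After op 3 (write(9)): arr=[19 14 9 _ _ _] head=0 tail=3 count=3
After op 4 (read()): arr=[19 14 9 _ _ _] head=1 tail=3 count=2
After op 5 (write(20)): arr=[19 14 9 20 _ _] head=1 tail=4 count=3
After op 6 (read()): arr=[19 14 9 20 _ _] head=2 tail=4 count=2
After op 7 (write(16)): arr=[19 14 9 20 16 _] head=2 tail=5 count=3
After op 8 (write(13)): arr=[19 14 9 20 16 13] head=2 tail=0 count=4

Answer: 2 0 4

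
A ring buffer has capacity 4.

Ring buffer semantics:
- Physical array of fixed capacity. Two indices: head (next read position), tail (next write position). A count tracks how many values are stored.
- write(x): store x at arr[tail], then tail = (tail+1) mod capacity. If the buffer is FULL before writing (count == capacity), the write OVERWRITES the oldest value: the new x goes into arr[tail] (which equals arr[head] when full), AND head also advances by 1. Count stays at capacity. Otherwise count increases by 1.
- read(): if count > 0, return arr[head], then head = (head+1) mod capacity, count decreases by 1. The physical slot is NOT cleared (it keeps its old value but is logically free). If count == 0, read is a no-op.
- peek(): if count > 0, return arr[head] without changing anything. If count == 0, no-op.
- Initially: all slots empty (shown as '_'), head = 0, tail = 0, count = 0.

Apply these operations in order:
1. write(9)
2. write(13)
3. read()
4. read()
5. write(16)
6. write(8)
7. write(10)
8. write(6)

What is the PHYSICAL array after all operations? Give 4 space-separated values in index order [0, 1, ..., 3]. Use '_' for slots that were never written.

After op 1 (write(9)): arr=[9 _ _ _] head=0 tail=1 count=1
After op 2 (write(13)): arr=[9 13 _ _] head=0 tail=2 count=2
After op 3 (read()): arr=[9 13 _ _] head=1 tail=2 count=1
After op 4 (read()): arr=[9 13 _ _] head=2 tail=2 count=0
After op 5 (write(16)): arr=[9 13 16 _] head=2 tail=3 count=1
After op 6 (write(8)): arr=[9 13 16 8] head=2 tail=0 count=2
After op 7 (write(10)): arr=[10 13 16 8] head=2 tail=1 count=3
After op 8 (write(6)): arr=[10 6 16 8] head=2 tail=2 count=4

Answer: 10 6 16 8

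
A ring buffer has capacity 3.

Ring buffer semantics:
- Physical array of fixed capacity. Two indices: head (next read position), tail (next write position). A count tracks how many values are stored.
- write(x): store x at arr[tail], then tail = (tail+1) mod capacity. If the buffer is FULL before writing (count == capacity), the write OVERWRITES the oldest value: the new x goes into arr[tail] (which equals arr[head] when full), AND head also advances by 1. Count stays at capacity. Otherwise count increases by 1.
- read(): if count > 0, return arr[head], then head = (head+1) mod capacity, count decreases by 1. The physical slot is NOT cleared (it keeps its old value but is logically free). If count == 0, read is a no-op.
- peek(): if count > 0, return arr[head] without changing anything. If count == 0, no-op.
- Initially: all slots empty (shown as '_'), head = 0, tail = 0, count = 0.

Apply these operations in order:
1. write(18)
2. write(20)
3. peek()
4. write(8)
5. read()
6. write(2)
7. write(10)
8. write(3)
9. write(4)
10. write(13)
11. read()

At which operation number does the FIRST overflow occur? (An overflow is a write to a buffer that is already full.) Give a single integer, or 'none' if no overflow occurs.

Answer: 7

Derivation:
After op 1 (write(18)): arr=[18 _ _] head=0 tail=1 count=1
After op 2 (write(20)): arr=[18 20 _] head=0 tail=2 count=2
After op 3 (peek()): arr=[18 20 _] head=0 tail=2 count=2
After op 4 (write(8)): arr=[18 20 8] head=0 tail=0 count=3
After op 5 (read()): arr=[18 20 8] head=1 tail=0 count=2
After op 6 (write(2)): arr=[2 20 8] head=1 tail=1 count=3
After op 7 (write(10)): arr=[2 10 8] head=2 tail=2 count=3
After op 8 (write(3)): arr=[2 10 3] head=0 tail=0 count=3
After op 9 (write(4)): arr=[4 10 3] head=1 tail=1 count=3
After op 10 (write(13)): arr=[4 13 3] head=2 tail=2 count=3
After op 11 (read()): arr=[4 13 3] head=0 tail=2 count=2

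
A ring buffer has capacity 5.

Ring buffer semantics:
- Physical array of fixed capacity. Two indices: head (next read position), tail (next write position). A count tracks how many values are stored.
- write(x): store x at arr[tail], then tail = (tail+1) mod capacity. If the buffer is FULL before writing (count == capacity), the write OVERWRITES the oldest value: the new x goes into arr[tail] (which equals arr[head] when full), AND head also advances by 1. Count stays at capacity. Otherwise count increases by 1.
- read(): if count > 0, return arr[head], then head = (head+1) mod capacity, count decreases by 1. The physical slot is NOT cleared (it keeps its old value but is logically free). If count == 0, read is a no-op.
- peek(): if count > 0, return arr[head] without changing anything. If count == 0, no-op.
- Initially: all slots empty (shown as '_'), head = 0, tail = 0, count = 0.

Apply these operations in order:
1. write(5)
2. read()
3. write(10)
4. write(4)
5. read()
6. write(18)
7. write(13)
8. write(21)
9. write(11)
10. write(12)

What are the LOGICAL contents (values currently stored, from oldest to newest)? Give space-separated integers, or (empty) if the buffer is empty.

After op 1 (write(5)): arr=[5 _ _ _ _] head=0 tail=1 count=1
After op 2 (read()): arr=[5 _ _ _ _] head=1 tail=1 count=0
After op 3 (write(10)): arr=[5 10 _ _ _] head=1 tail=2 count=1
After op 4 (write(4)): arr=[5 10 4 _ _] head=1 tail=3 count=2
After op 5 (read()): arr=[5 10 4 _ _] head=2 tail=3 count=1
After op 6 (write(18)): arr=[5 10 4 18 _] head=2 tail=4 count=2
After op 7 (write(13)): arr=[5 10 4 18 13] head=2 tail=0 count=3
After op 8 (write(21)): arr=[21 10 4 18 13] head=2 tail=1 count=4
After op 9 (write(11)): arr=[21 11 4 18 13] head=2 tail=2 count=5
After op 10 (write(12)): arr=[21 11 12 18 13] head=3 tail=3 count=5

Answer: 18 13 21 11 12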